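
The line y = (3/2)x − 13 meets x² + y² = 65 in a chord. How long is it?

2√13

Substitute y = (−26 + 3x)/2:
13x² − 156x + 416 = 0  ⟹  x² − 12x + 32 = 0
x = 8 or x = 4, giving (8, −1) and (4, −7).
|(8, −1) − (4, −7)| = √((4)² + (6)²) = 2√13.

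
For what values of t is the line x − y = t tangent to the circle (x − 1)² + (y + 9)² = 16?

The line touches the circle iff its distance from (1, −9) is 4:
|1·1 − 1·(−9) − t| / √2 = 4
|t − (10)| = 4√2.

t = 10 ± 4√2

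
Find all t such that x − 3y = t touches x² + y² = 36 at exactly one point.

t = ±6√10

The line touches the circle iff its distance from (0, 0) is 6:
|1·0 − 3·0 − t| / √10 = 6
|t| = 6√10.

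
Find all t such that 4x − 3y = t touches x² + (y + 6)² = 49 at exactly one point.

Tangency holds when the distance from the centre (0, −6) to the line equals the radius 7:
|4·0 − 3·(−6) − t| / √25 = 7
|t − (18)| = 7·5, so t = 53 or t = −17.

t = −17 or t = 53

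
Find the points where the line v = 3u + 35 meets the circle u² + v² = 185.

(−13, −4) and (−8, 11)

Express v = 3u + 35 and substitute into the circle:
10u² + 210u + 1040 = 0  ⟹  u² + 21u + 104 = 0
u = −8 or u = −13, giving (−8, 11) and (−13, −4).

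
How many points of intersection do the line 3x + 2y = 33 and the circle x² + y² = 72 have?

0

Substituting the line into the circle gives 13x² − 198x + 801 = 0.
Discriminant = (−198)² − 4·13·(801) = −2448 < 0.
No real roots: the line does not meet the circle.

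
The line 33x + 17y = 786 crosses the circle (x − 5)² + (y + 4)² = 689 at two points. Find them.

Express y = (786 − 33x)/17 and substitute into the circle:
1378x² − 59254x + 537420 = 0  ⟹  x² − 43x + 390 = 0
x = 30 or x = 13, giving (30, −12) and (13, 21).

(13, 21) and (30, −12)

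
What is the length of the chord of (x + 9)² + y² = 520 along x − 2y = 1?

The distance from (−9, 0) to the line is 10/√5, and r² = 520.
Chord = 2√(r² − d²) = 2·√(500) = 20√5.

20√5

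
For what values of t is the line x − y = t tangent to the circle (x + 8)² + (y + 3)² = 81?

t = −5 ± 9√2

For a tangent, require d(centre, line) = r = 9.
|1·(−8) − 1·(−3) − t| / √2 = 9
|t − (−5)| = 9√2.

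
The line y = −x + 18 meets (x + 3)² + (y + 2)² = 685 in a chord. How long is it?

From the line, y = −x + 18. Substituting:
2x² − 34x − 276 = 0  ⟹  x² − 17x − 138 = 0
x = 23 or x = −6, giving (23, −5) and (−6, 24).
|(23, −5) − (−6, 24)| = √((29)² + (−29)²) = 29√2.

29√2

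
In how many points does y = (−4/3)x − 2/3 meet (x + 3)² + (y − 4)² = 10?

Centre (−3, 4), r² = 10. Distance² from centre to line = (2)²/25 = 4/25.
Since d² < r², the line cuts the circle twice.

2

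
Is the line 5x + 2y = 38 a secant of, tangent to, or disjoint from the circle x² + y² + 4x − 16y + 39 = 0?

Substituting the line into the circle gives 29x² − 204x + 384 = 0.
Discriminant = (−204)² − 4·29·(384) = −2928 < 0.
No real roots: the line does not meet the circle.

disjoint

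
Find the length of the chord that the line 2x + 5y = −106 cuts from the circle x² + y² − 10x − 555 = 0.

4√29

The distance from (5, 0) to the line is 116/√29, and r² = 580.
Half the chord is √(r² − d²) = √(116), so the full chord is 4√29.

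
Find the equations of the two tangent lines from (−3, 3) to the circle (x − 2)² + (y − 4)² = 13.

2x + 3y = 3 and 3x − 2y = −15

Write the tangent as mx − y + (3 − m·(−3)) = 0 and set its distance from the centre to √13:
[m·(5) − (1)]² = 13(m² + 1)
6m² − 5m − 6 = 0, so m = −2/3 or m = 3/2.
Through (−3, 3) these give 2x + 3y = 3 and 3x − 2y = −15.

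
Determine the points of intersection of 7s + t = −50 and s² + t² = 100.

Express t = −7s − 50 and substitute into the circle:
50s² + 700s + 2400 = 0  ⟹  s² + 14s + 48 = 0
s = −6 or s = −8, giving (−6, −8) and (−8, 6).

(−8, 6) and (−6, −8)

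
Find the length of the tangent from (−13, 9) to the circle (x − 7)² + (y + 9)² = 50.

The centre is (7, −9) and r = 5√2. The square of the distance from P to the centre is 400 + 324 = 724.
Power of the point: PT² = |PO|² − r² = 674, so PT = √674.

√674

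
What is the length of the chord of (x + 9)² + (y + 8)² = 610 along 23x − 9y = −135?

The distance from (−9, −8) to the line is 0/√610, and r² = 610.
Half the chord is √(r² − d²) = √(610), so the full chord is 2√610.

2√610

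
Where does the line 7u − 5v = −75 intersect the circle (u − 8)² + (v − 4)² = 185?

(−5, 8) and (0, 15)

From the line, v = (75 + 7u)/5. Substituting:
74u² + 370u = 0  ⟹  u² + 5u = 0
u = 0 or u = −5, giving (0, 15) and (−5, 8).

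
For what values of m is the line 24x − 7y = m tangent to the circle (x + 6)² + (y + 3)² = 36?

The line touches the circle iff its distance from (−6, −3) is 6:
|24·(−6) − 7·(−3) − m| / √625 = 6
|m − (−123)| = 6·25, so m = 27 or m = −273.

m = −273 or m = 27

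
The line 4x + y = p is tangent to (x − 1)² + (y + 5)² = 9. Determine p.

p = −1 ± 3√17

For a tangent, require d(centre, line) = r = 3.
|4·1 + 1·(−5) − p| / √17 = 3
|p − (−1)| = 3√17.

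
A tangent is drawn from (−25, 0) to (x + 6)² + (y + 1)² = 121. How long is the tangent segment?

√241

The centre is (−6, −1) and r = 11. The square of the distance from P to the centre is 361 + 1 = 362.
The tangent meets the radius at right angles, so tangent² = |PO|² − r² = 362 − 121 = 241.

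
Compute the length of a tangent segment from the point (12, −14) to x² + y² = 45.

With centre O = (0, 0), |OP|² = 340 and r² = 45.
Power of the point: PT² = |PO|² − r² = 295, so PT = √295.

√295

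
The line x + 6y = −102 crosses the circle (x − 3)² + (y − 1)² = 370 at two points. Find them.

Express y = (−102 − x)/6 and substitute into the circle:
37x² − 1332 = 0  ⟹  x² − 36 = 0
x = 6 or x = −6, giving (6, −18) and (−6, −16).

(−6, −16) and (6, −18)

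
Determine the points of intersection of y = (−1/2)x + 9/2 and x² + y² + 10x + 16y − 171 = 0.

(−7, 8) and (9, 0)

Substitute y = (9 − x)/2:
5x² − 10x − 315 = 0  ⟹  x² − 2x − 63 = 0
x = 9 or x = −7, giving (9, 0) and (−7, 8).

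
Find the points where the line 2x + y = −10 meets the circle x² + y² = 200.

From the line, y = −2x − 10. Substituting:
5x² + 40x − 100 = 0  ⟹  x² + 8x − 20 = 0
x = 2 or x = −10, giving (2, −14) and (−10, 10).

(−10, 10) and (2, −14)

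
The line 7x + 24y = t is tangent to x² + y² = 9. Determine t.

t = −75 or t = 75

Tangency holds when the distance from the centre (0, 0) to the line equals the radius 3:
|7·0 + 24·0 − t| / √625 = 3
|t| = 3·25, so t = 75 or t = −75.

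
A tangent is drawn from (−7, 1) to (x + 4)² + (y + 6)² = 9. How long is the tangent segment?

Centre (−4, −6), r² = 9. |PO|² = (−3)² + (7)² = 58.
Power of the point: PT² = |PO|² − r² = 49, so PT = 7.

7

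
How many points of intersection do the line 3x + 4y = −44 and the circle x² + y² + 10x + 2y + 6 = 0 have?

Centre (−5, −1), r² = 20. Distance² from centre to line = (25)²/25 = 25.
Since d² > r², the line lies outside the circle.

0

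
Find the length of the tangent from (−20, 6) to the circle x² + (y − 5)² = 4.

√397

Centre (0, 5), r² = 4. |PO|² = (−20)² + (1)² = 401.
By the tangent–radius right angle, tangent length = √(|PO|² − r²) = √397.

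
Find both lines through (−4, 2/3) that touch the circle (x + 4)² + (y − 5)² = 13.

Let a tangent through (−4, 2/3) have slope m. Its distance from (−4, 5) must equal √13:
(0m − (13/3))² = 13(m² + 1)
9m² − 4 = 0, so m = −2/3 or m = 2/3.
Through (−4, 2/3) these give 2x + 3y = −6 and 2x − 3y = −10.

2x + 3y = −6 and 2x − 3y = −10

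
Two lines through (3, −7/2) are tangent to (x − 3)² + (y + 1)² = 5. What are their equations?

x − 2y = 10 and x + 2y = −4

Let a tangent through (3, −7/2) have slope m. Its distance from (3, −1) must equal √5:
(0m − (5/2))² = 5(m² + 1)
4m² − 1 = 0, so m = 1/2 or m = −1/2.
Through (3, −7/2) these give x − 2y = 10 and x + 2y = −4.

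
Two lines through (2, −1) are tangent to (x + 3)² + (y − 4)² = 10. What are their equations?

A line y − (−1) = m(x − (2)) is tangent when its distance from (−3, 4) is √10:
[m·(−5) − (5)]² = 10(m² + 1)
3m² + 10m + 3 = 0, so m = −3 or m = −1/3.
Through (2, −1) these give 3x + y = 5 and x + 3y = −1.

3x + y = 5 and x + 3y = −1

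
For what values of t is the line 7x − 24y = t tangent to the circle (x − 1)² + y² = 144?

The line touches the circle iff its distance from (1, 0) is 12:
|7·1 − 24·0 − t| / √625 = 12
|t − (7)| = 12·25, so t = 307 or t = −293.

t = −293 or t = 307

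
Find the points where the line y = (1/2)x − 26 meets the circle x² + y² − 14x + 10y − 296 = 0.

Substitute y = (−52 + x)/2:
5x² − 140x + 480 = 0  ⟹  x² − 28x + 96 = 0
x = 24 or x = 4, giving (24, −14) and (4, −24).

(4, −24) and (24, −14)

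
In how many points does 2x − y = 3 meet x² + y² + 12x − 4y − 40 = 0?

2

Substituting the line into the circle gives 5x² − 8x − 19 = 0.
Δ = 64 − (−380) = 444.
Two real roots: the line is a secant.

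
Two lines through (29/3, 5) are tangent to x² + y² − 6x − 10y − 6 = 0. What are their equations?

Write the tangent as mx − y + (5 − m·(29/3)) = 0 and set its distance from the centre to 2√10:
[m·(−20/3) − (0)]² = 40(m² + 1)
m² − 9 = 0, so m = 3 or m = −3.
With m = 3: 3x − y = 24. With m = −3: 3x + y = 34.

3x − y = 24 and 3x + y = 34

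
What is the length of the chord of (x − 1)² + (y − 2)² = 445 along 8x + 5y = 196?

2√89

Centre (1, 2), r² = 445. Perpendicular distance d from centre to line = |−178| / √89 = 178/√89.
Chord = 2√(r² − d²) = 2·√(89) = 2√89.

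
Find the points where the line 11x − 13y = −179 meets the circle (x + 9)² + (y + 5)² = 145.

Express y = (179 + 11x)/13 and substitute into the circle:
290x² + 8410x + 48720 = 0  ⟹  x² + 29x + 168 = 0
x = −8 or x = −21, giving (−8, 7) and (−21, −4).

(−21, −4) and (−8, 7)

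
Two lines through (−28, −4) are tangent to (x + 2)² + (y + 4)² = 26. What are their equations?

x + 5y = −48 and x − 5y = −8

A line y − (−4) = m(x − (−28)) is tangent when its distance from (−2, −4) is √26:
(26m − (0))² = 26(m² + 1)
25m² − 1 = 0, so m = −1/5 or m = 1/5.
With m = −1/5: x + 5y = −48. With m = 1/5: x − 5y = −8.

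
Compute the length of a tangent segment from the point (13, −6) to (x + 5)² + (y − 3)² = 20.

Centre (−5, 3), r² = 20. |PO|² = (18)² + (−9)² = 405.
Power of the point: PT² = |PO|² − r² = 385, so PT = √385.

√385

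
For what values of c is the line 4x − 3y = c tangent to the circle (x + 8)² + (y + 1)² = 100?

c = −79 or c = 21

Tangency holds when the distance from the centre (−8, −1) to the line equals the radius 10:
|4·(−8) − 3·(−1) − c| / √25 = 10
|c − (−29)| = 10·5, so c = 21 or c = −79.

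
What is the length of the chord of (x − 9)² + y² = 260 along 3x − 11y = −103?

Substitute y = (103 + 3x)/11:
130x² − 1560x − 11050 = 0  ⟹  x² − 12x − 85 = 0
x = 17 or x = −5, giving (17, 14) and (−5, 8).
Chord length = distance between (17, 14) and (−5, 8) = √520 = 2√130.

2√130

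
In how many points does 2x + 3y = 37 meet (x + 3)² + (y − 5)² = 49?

Centre (−3, 5), r² = 49. Distance² from centre to line = (−28)²/13 = 784/13.
Since d² > r², the line lies outside the circle.

0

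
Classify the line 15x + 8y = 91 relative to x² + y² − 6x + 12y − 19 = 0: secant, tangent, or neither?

Substituting the line into the circle gives 289x² − 4554x + 15801 = 0.
Δ = 20738916 − 18265956 = 2472960.
Two real roots: the line is a secant.

secant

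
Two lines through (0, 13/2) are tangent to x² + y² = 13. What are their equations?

A line y − (13/2) = m(x − (0)) is tangent when its distance from (0, 0) is √13:
[m·(0) − (−13/2)]² = 13(m² + 1)
4m² − 9 = 0, so m = −3/2 or m = 3/2.
Through (0, 13/2) these give 3x + 2y = 13 and 3x − 2y = −13.

3x + 2y = 13 and 3x − 2y = −13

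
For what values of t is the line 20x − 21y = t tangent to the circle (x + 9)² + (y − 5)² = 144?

Tangency holds when the distance from the centre (−9, 5) to the line equals the radius 12:
|20·(−9) − 21·5 − t| / √841 = 12
|t − (−285)| = 12·29, so t = 63 or t = −633.

t = −633 or t = 63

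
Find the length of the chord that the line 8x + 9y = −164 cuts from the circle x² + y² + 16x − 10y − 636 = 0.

Centre (−8, 5), r² = 725. Perpendicular distance d from centre to line = |145| / √145 = 145/√145.
Half the chord is √(r² − d²) = √(580), so the full chord is 4√145.

4√145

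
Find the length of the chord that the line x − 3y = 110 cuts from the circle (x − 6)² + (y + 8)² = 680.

The distance from (6, −8) to the line is 80/√10, and r² = 680.
Chord = 2√(r² − d²) = 2·√(40) = 4√10.

4√10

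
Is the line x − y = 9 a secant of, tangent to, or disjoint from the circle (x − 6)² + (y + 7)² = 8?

tangent

Centre (6, −7), r² = 8. Distance² from centre to line = (4)²/2 = 8.
Since d² = r², the line is tangent.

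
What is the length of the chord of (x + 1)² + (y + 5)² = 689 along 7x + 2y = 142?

4√53

The distance from (−1, −5) to the line is 159/√53, and r² = 689.
Half the chord is √(r² − d²) = √(212), so the full chord is 4√53.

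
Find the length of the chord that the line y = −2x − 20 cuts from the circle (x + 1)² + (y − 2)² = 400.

16√5

Centre (−1, 2), r² = 400. Perpendicular distance d from centre to line = |20| / √5 = 20/√5.
Half the chord is √(r² − d²) = √(320), so the full chord is 16√5.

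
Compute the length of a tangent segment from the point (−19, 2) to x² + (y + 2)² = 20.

√357

With centre O = (0, −2), |OP|² = 377 and r² = 20.
The tangent meets the radius at right angles, so tangent² = |PO|² − r² = 377 − 20 = 357.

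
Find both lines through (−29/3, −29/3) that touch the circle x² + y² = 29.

A line y − (−29/3) = m(x − (−29/3)) is tangent when its distance from (0, 0) is √29:
[m·(29/3) − (29/3)]² = 29(m² + 1)
10m² − 29m + 10 = 0, so m = 2/5 or m = 5/2.
Through (−29/3, −29/3) these give 2x − 5y = 29 and 5x − 2y = −29.

2x − 5y = 29 and 5x − 2y = −29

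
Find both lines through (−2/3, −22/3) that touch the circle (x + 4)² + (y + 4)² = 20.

2x − y = 6 and x − 2y = 14

Write the tangent as mx − y + (−22/3 − m·(−2/3)) = 0 and set its distance from the centre to 2√5:
[m·(−10/3) − (10/3)]² = 20(m² + 1)
2m² − 5m + 2 = 0, so m = 2 or m = 1/2.
Through (−2/3, −22/3) these give 2x − y = 6 and x − 2y = 14.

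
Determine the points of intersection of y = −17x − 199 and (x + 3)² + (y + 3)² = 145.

(−12, 5) and (−11, −12)

Substitute y = −17x − 199:
290x² + 6670x + 38280 = 0  ⟹  x² + 23x + 132 = 0
x = −11 or x = −12, giving (−11, −12) and (−12, 5).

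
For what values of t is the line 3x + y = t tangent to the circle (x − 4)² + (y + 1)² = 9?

For a tangent, require d(centre, line) = r = 3.
|3·4 + 1·(−1) − t| / √10 = 3
|t − (11)| = 3√10.

t = 11 ± 3√10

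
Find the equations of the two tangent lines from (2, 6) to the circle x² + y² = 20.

Write the tangent as mx − y + (6 − m·(2)) = 0 and set its distance from the centre to 2√5:
(−2m − (−6))² = 20(m² + 1)
2m² + 3m − 2 = 0, so m = −2 or m = 1/2.
Through (2, 6) these give 2x + y = 10 and x − 2y = −10.

2x + y = 10 and x − 2y = −10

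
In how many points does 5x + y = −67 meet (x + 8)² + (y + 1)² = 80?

2

Substituting the line into the circle gives 26x² + 676x + 4340 = 0.
Discriminant = (676)² − 4·26·(4340) = 5616 > 0.
Two real roots: the line is a secant.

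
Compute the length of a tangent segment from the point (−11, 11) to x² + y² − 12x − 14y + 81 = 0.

With centre O = (6, 7), |OP|² = 305 and r² = 4.
By the tangent–radius right angle, tangent length = √(|PO|² − r²) = √301.

√301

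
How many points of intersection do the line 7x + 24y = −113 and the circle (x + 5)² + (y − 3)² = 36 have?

1

d² = (7·(−5) + 24·3 − (−113))²/625 = 36; r² = 36.
Since d² = r², the line is tangent.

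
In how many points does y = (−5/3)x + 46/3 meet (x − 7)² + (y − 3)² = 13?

2

d² = (5·7 + 3·3 − (46))²/34 = 2/17; r² = 13.
Since d² < r², the line cuts the circle twice.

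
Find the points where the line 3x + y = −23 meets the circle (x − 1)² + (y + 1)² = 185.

Express y = −3x − 23 and substitute into the circle:
10x² + 130x + 300 = 0  ⟹  x² + 13x + 30 = 0
x = −3 or x = −10, giving (−3, −14) and (−10, 7).

(−10, 7) and (−3, −14)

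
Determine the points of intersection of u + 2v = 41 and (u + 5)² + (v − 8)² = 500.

(−15, 28) and (17, 12)

Substitute v = (41 − u)/2:
5u² − 10u − 1275 = 0  ⟹  u² − 2u − 255 = 0
u = 17 or u = −15, giving (17, 12) and (−15, 28).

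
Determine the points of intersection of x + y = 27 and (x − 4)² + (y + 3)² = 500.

(8, 19) and (26, 1)

Express y = −x + 27 and substitute into the circle:
2x² − 68x + 416 = 0  ⟹  x² − 34x + 208 = 0
x = 26 or x = 8, giving (26, 1) and (8, 19).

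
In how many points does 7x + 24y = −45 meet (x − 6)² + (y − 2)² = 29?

Centre (6, 2), r² = 29. Distance² from centre to line = (135)²/625 = 729/25.
Since d² > r², the line lies outside the circle.

0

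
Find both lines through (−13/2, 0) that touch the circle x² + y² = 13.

2x − 3y = −13 and 2x + 3y = −13

Write the tangent as mx − y + (0 − m·(−13/2)) = 0 and set its distance from the centre to √13:
(13/2m − (0))² = 13(m² + 1)
9m² − 4 = 0, so m = 2/3 or m = −2/3.
With m = 2/3: 2x − 3y = −13. With m = −2/3: 2x + 3y = −13.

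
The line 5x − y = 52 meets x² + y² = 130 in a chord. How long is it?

Substitute y = 5x − 52:
26x² − 520x + 2574 = 0  ⟹  x² − 20x + 99 = 0
x = 11 or x = 9, giving (11, 3) and (9, −7).
Chord length = distance between (11, 3) and (9, −7) = √104 = 2√26.

2√26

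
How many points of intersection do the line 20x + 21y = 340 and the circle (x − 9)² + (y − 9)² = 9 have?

Substituting the line into the circle gives 841x² − 13978x + 54553 = 0.
Δ = 195384484 − 183516292 = 11868192.
Two real roots: the line is a secant.

2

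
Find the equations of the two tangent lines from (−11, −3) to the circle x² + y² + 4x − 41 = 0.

A line y − (−3) = m(x − (−11)) is tangent when its distance from (−2, 0) is 3√5:
(9m − (3))² = 45(m² + 1)
2m² − 3m − 2 = 0, so m = −1/2 or m = 2.
With m = −1/2: x + 2y = −17. With m = 2: 2x − y = −19.

x + 2y = −17 and 2x − y = −19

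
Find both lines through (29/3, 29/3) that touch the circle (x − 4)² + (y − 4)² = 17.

4x − y = 29 and x − 4y = −29

Write the tangent as mx − y + (29/3 − m·(29/3)) = 0 and set its distance from the centre to √17:
[m·(−17/3) − (−17/3)]² = 17(m² + 1)
4m² − 17m + 4 = 0, so m = 4 or m = 1/4.
Through (29/3, 29/3) these give 4x − y = 29 and x − 4y = −29.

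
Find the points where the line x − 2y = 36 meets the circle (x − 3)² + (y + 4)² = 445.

(−8, −22) and (24, −6)

Express y = (−36 + x)/2 and substitute into the circle:
5x² − 80x − 960 = 0  ⟹  x² − 16x − 192 = 0
x = 24 or x = −8, giving (24, −6) and (−8, −22).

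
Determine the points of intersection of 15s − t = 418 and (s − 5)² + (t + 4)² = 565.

Express t = 15s − 418 and substitute into the circle:
226s² − 12430s + 170856 = 0  ⟹  s² − 55s + 756 = 0
s = 28 or s = 27, giving (28, 2) and (27, −13).

(27, −13) and (28, 2)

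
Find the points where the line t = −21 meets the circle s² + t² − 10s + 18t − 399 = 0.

(−14, −21) and (24, −21)

Substitute t = −21:
s² − 10s − 336 = 0
s = 24 or s = −14, giving (24, −21) and (−14, −21).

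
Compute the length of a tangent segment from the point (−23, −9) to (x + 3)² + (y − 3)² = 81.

√463

With centre O = (−3, 3), |OP|² = 544 and r² = 81.
The tangent meets the radius at right angles, so tangent² = |PO|² − r² = 544 − 81 = 463.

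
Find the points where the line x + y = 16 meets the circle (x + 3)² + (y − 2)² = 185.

From the line, y = −x + 16. Substituting:
2x² − 22x + 20 = 0  ⟹  x² − 11x + 10 = 0
x = 10 or x = 1, giving (10, 6) and (1, 15).

(1, 15) and (10, 6)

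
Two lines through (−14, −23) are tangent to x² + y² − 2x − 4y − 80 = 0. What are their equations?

9x − 2y = −80 and 6x − 7y = 77

A line y − (−23) = m(x − (−14)) is tangent when its distance from (1, 2) is √85:
[m·(15) − (25)]² = 85(m² + 1)
14m² − 75m + 54 = 0, so m = 9/2 or m = 6/7.
Through (−14, −23) these give 9x − 2y = −80 and 6x − 7y = 77.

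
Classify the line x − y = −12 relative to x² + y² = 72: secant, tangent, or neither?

Centre (0, 0), r² = 72. Distance² from centre to line = (12)²/2 = 72.
Since d² = r², the line is tangent.

tangent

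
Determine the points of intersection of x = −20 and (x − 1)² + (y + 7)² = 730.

(−20, −24) and (−20, 10)

The line gives x = −20. Substituting into the circle:
y² + 14y − 240 = 0
y = 10 or y = −24, giving (−20, 10) and (−20, −24).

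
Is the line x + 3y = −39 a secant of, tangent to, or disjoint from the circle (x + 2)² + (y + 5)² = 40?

Centre (−2, −5), r² = 40. Distance² from centre to line = (22)²/10 = 242/5.
Since d² > r², the line lies outside the circle.

disjoint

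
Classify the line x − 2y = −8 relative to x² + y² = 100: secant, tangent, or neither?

Centre (0, 0), r² = 100. Distance² from centre to line = (8)²/5 = 64/5.
Since d² < r², the line cuts the circle twice.

secant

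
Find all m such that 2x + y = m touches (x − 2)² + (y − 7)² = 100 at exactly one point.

Tangency holds when the distance from the centre (2, 7) to the line equals the radius 10:
|2·2 + 1·7 − m| / √5 = 10
|m − (11)| = 10√5.

m = 11 ± 10√5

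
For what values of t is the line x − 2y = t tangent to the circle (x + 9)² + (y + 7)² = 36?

t = 5 ± 6√5

Tangency holds when the distance from the centre (−9, −7) to the line equals the radius 6:
|1·(−9) − 2·(−7) − t| / √5 = 6
|t − (5)| = 6√5.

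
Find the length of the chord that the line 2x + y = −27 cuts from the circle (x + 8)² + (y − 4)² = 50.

2√5

Express y = −2x − 27 and substitute into the circle:
5x² + 140x + 975 = 0  ⟹  x² + 28x + 195 = 0
x = −13 or x = −15, giving (−13, −1) and (−15, 3).
|(−13, −1) − (−15, 3)| = √((2)² + (−4)²) = 2√5.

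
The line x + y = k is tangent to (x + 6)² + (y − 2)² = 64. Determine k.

Tangency holds when the distance from the centre (−6, 2) to the line equals the radius 8:
|1·(−6) + 1·2 − k| / √2 = 8
|k − (−4)| = 8√2.

k = −4 ± 8√2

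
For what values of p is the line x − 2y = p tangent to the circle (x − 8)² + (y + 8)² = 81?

p = 24 ± 9√5

Tangency holds when the distance from the centre (8, −8) to the line equals the radius 9:
|1·8 − 2·(−8) − p| / √5 = 9
|p − (24)| = 9√5.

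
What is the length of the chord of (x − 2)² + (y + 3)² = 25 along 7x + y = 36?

5√2

From the line, y = −7x + 36. Substituting:
50x² − 550x + 1500 = 0  ⟹  x² − 11x + 30 = 0
x = 6 or x = 5, giving (6, −6) and (5, 1).
Chord length = distance between (6, −6) and (5, 1) = √50 = 5√2.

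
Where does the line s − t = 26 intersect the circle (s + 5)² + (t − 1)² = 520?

Substitute t = s − 26:
2s² − 44s + 234 = 0  ⟹  s² − 22s + 117 = 0
s = 13 or s = 9, giving (13, −13) and (9, −17).

(9, −17) and (13, −13)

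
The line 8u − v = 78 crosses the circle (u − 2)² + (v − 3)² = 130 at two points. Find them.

From the line, v = 8u − 78. Substituting:
65u² − 1300u + 6435 = 0  ⟹  u² − 20u + 99 = 0
u = 11 or u = 9, giving (11, 10) and (9, −6).

(9, −6) and (11, 10)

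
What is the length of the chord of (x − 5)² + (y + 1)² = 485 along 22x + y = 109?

2√485

From the line, y = −22x + 109. Substituting:
485x² − 4850x + 11640 = 0  ⟹  x² − 10x + 24 = 0
x = 6 or x = 4, giving (6, −23) and (4, 21).
Chord length = distance between (6, −23) and (4, 21) = √1940 = 2√485.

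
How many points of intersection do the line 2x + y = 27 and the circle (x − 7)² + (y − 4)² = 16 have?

Substituting the line into the circle gives 5x² − 106x + 562 = 0.
Discriminant = (−106)² − 4·5·(562) = −4 < 0.
No real roots: the line does not meet the circle.

0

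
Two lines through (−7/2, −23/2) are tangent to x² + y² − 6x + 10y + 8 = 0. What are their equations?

Let a tangent through (−7/2, −23/2) have slope m. Its distance from (3, −5) must equal √26:
[m·(13/2) − (13/2)]² = 26(m² + 1)
5m² − 26m + 5 = 0, so m = 5 or m = 1/5.
Through (−7/2, −23/2) these give 5x − y = −6 and x − 5y = 54.

5x − y = −6 and x − 5y = 54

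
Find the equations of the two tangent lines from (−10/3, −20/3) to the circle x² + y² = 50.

x + 7y = −50 and x + y = −10

A line y − (−20/3) = m(x − (−10/3)) is tangent when its distance from (0, 0) is 5√2:
(10/3m − (20/3))² = 50(m² + 1)
7m² + 8m + 1 = 0, so m = −1/7 or m = −1.
With m = −1/7: x + 7y = −50. With m = −1: x + y = −10.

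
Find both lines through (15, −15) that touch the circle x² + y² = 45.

x + 2y = −15 and 2x + y = 15

Let a tangent through (15, −15) have slope m. Its distance from (0, 0) must equal 3√5:
[m·(−15) − (15)]² = 45(m² + 1)
2m² + 5m + 2 = 0, so m = −1/2 or m = −2.
With m = −1/2: x + 2y = −15. With m = −2: 2x + y = 15.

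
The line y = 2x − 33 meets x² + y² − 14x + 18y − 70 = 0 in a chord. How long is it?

Centre (7, −9), r² = 200. Perpendicular distance d from centre to line = |−10| / √5 = 10/√5.
Chord = 2√(r² − d²) = 2·√(180) = 12√5.

12√5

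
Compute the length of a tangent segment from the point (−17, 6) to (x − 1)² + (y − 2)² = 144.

14

With centre O = (1, 2), |OP|² = 340 and r² = 144.
Power of the point: PT² = |PO|² − r² = 196, so PT = 14.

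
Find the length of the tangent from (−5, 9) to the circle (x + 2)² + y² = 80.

√10

Centre (−2, 0), r² = 80. |PO|² = (−3)² + (9)² = 90.
By the tangent–radius right angle, tangent length = √(|PO|² − r²) = √10.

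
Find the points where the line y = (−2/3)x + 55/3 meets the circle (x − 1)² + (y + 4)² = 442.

From the line, y = (55 − 2x)/3. Substituting:
13x² − 286x + 520 = 0  ⟹  x² − 22x + 40 = 0
x = 20 or x = 2, giving (20, 5) and (2, 17).

(2, 17) and (20, 5)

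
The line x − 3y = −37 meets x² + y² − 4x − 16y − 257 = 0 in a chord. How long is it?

11√10

The distance from (2, 8) to the line is 15/√10, and r² = 325.
Chord = 2√(r² − d²) = 2·√(605/2) = 11√10.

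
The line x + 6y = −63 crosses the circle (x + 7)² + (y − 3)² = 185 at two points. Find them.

(−15, −8) and (−3, −10)

From the line, y = (−63 − x)/6. Substituting:
37x² + 666x + 1665 = 0  ⟹  x² + 18x + 45 = 0
x = −3 or x = −15, giving (−3, −10) and (−15, −8).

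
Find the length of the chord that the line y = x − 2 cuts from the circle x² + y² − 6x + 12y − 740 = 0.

39√2

From the line, y = x − 2. Substituting:
2x² + 2x − 760 = 0  ⟹  x² + x − 380 = 0
x = 19 or x = −20, giving (19, 17) and (−20, −22).
Chord length = distance between (19, 17) and (−20, −22) = √3042 = 39√2.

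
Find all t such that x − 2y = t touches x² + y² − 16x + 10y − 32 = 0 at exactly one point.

t = 18 ± 11√5

Tangency holds when the distance from the centre (8, −5) to the line equals the radius 11:
|1·8 − 2·(−5) − t| / √5 = 11
|t − (18)| = 11√5.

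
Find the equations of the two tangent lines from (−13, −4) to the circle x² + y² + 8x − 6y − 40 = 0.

A line y − (−4) = m(x − (−13)) is tangent when its distance from (−4, 3) is √65:
(9m − (7))² = 65(m² + 1)
8m² − 63m − 8 = 0, so m = −1/8 or m = 8.
Through (−13, −4) these give x + 8y = −45 and 8x − y = −100.

x + 8y = −45 and 8x − y = −100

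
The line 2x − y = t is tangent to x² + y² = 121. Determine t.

t = ±11√5

For a tangent, require d(centre, line) = r = 11.
|2·0 − 1·0 − t| / √5 = 11
|t| = 11√5.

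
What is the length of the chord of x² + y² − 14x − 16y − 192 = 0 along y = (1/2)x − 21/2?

10√5

From the line, y = (−21 + x)/2. Substituting:
5x² − 130x + 345 = 0  ⟹  x² − 26x + 69 = 0
x = 23 or x = 3, giving (23, 1) and (3, −9).
Chord length = distance between (23, 1) and (3, −9) = √500 = 10√5.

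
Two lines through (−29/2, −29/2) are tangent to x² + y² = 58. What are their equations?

7x − 3y = −58 and 3x − 7y = 58

A line y − (−29/2) = m(x − (−29/2)) is tangent when its distance from (0, 0) is √58:
[m·(29/2) − (29/2)]² = 58(m² + 1)
21m² − 58m + 21 = 0, so m = 7/3 or m = 3/7.
With m = 7/3: 7x − 3y = −58. With m = 3/7: 3x − 7y = 58.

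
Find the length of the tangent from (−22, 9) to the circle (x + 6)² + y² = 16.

Centre (−6, 0), r² = 16. |PO|² = (−16)² + (9)² = 337.
By the tangent–radius right angle, tangent length = √(|PO|² − r²) = √321.

√321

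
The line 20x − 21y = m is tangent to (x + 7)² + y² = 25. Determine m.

Tangency holds when the distance from the centre (−7, 0) to the line equals the radius 5:
|20·(−7) − 21·0 − m| / √841 = 5
|m − (−140)| = 5·29, so m = 5 or m = −285.

m = −285 or m = 5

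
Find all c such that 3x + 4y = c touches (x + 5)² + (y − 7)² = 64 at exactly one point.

c = −27 or c = 53

The line touches the circle iff its distance from (−5, 7) is 8:
|3·(−5) + 4·7 − c| / √25 = 8
|c − (13)| = 8·5, so c = 53 or c = −27.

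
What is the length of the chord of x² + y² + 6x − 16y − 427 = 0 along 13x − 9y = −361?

The distance from (−3, 8) to the line is 250/√250, and r² = 500.
Chord = 2√(r² − d²) = 2·√(250) = 10√10.

10√10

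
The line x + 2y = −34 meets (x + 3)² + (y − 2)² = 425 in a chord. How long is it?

12√5

Centre (−3, 2), r² = 425. Perpendicular distance d from centre to line = |35| / √5 = 35/√5.
Half the chord is √(r² − d²) = √(180), so the full chord is 12√5.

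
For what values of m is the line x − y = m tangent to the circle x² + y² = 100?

The line touches the circle iff its distance from (0, 0) is 10:
|1·0 − 1·0 − m| / √2 = 10
|m| = 10√2.

m = ±10√2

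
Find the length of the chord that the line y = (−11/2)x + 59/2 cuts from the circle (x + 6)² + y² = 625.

Substitute y = (59 − 11x)/2:
125x² − 1250x + 1125 = 0  ⟹  x² − 10x + 9 = 0
x = 9 or x = 1, giving (9, −20) and (1, 24).
Chord length = distance between (9, −20) and (1, 24) = √2000 = 20√5.

20√5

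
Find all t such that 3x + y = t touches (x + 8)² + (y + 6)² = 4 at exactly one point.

t = −30 ± 2√10

For a tangent, require d(centre, line) = r = 2.
|3·(−8) + 1·(−6) − t| / √10 = 2
|t − (−30)| = 2√10.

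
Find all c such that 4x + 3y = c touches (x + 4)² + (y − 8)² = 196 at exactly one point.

c = −62 or c = 78

Tangency holds when the distance from the centre (−4, 8) to the line equals the radius 14:
|4·(−4) + 3·8 − c| / √25 = 14
|c − (8)| = 14·5, so c = 78 or c = −62.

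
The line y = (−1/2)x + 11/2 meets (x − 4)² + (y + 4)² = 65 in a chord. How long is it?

4√5

The distance from (4, −4) to the line is 15/√5, and r² = 65.
Half the chord is √(r² − d²) = √(20), so the full chord is 4√5.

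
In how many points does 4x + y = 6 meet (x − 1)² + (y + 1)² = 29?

2

Substituting the line into the circle gives 17x² − 58x + 21 = 0.
Discriminant = (−58)² − 4·17·(21) = 1936 > 0.
Two real roots: the line is a secant.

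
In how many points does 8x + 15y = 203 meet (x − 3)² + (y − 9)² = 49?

Substituting the line into the circle gives 289x² − 2438x − 4376 = 0.
Discriminant = (−2438)² − 4·289·(−4376) = 11002500 > 0.
Two real roots: the line is a secant.

2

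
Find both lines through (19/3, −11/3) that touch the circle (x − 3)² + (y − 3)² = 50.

A line y − (−11/3) = m(x − (19/3)) is tangent when its distance from (3, 3) is 5√2:
[m·(−10/3) − (20/3)]² = 50(m² + 1)
7m² − 8m + 1 = 0, so m = 1 or m = 1/7.
Through (19/3, −11/3) these give x − y = 10 and x − 7y = 32.

x − y = 10 and x − 7y = 32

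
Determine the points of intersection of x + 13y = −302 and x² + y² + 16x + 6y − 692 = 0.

Substitute y = (−302 − x)/13:
170x² + 3230x − 49300 = 0  ⟹  x² + 19x − 290 = 0
x = 10 or x = −29, giving (10, −24) and (−29, −21).

(−29, −21) and (10, −24)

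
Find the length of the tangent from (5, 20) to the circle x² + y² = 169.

16

The centre is (0, 0) and r = 13. The square of the distance from P to the centre is 25 + 400 = 425.
Power of the point: PT² = |PO|² − r² = 256, so PT = 16.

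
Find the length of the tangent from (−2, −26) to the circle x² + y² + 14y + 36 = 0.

4√22

The centre is (0, −7) and r = √13. The square of the distance from P to the centre is 4 + 361 = 365.
By the tangent–radius right angle, tangent length = √(|PO|² − r²) = √352 = 4√22.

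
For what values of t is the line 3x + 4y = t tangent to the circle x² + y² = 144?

Tangency holds when the distance from the centre (0, 0) to the line equals the radius 12:
|3·0 + 4·0 − t| / √25 = 12
|t| = 12·5, so t = 60 or t = −60.

t = −60 or t = 60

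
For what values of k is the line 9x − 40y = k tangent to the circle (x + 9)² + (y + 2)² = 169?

k = −534 or k = 532

The line touches the circle iff its distance from (−9, −2) is 13:
|9·(−9) − 40·(−2) − k| / √1681 = 13
|k − (−1)| = 13·41, so k = 532 or k = −534.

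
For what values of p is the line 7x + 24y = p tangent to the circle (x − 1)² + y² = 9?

For a tangent, require d(centre, line) = r = 3.
|7·1 + 24·0 − p| / √625 = 3
|p − (7)| = 3·25, so p = 82 or p = −68.

p = −68 or p = 82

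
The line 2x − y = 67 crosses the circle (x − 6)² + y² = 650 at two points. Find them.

(25, −17) and (31, −5)

Express y = 2x − 67 and substitute into the circle:
5x² − 280x + 3875 = 0  ⟹  x² − 56x + 775 = 0
x = 31 or x = 25, giving (31, −5) and (25, −17).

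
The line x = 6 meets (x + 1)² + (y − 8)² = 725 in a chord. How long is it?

The distance from (−1, 8) to the line is 7, and r² = 725.
Chord = 2√(r² − d²) = 2·√(676) = 52.

52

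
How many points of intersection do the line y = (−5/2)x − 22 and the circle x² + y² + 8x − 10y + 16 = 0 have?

0

Centre (−4, 5), r² = 25. Distance² from centre to line = (34)²/29 = 1156/29.
Since d² > r², the line lies outside the circle.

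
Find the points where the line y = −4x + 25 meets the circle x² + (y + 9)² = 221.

From the line, y = −4x + 25. Substituting:
17x² − 272x + 935 = 0  ⟹  x² − 16x + 55 = 0
x = 11 or x = 5, giving (11, −19) and (5, 5).

(5, 5) and (11, −19)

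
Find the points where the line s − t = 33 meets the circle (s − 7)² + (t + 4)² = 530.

From the line, t = s − 33. Substituting:
2s² − 72s + 360 = 0  ⟹  s² − 36s + 180 = 0
s = 30 or s = 6, giving (30, −3) and (6, −27).

(6, −27) and (30, −3)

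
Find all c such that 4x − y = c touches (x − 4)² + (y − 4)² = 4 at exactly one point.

Tangency holds when the distance from the centre (4, 4) to the line equals the radius 2:
|4·4 − 1·4 − c| / √17 = 2
|c − (12)| = 2√17.

c = 12 ± 2√17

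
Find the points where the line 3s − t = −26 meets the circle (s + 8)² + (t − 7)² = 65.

Substitute t = 3s + 26:
10s² + 130s + 360 = 0  ⟹  s² + 13s + 36 = 0
s = −4 or s = −9, giving (−4, 14) and (−9, −1).

(−9, −1) and (−4, 14)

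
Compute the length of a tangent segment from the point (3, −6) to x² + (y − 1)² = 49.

3

Centre (0, 1), r² = 49. |PO|² = (3)² + (−7)² = 58.
By the tangent–radius right angle, tangent length = √(|PO|² − r²) = √9 = 3.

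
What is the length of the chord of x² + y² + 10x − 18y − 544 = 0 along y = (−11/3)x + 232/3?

The distance from (−5, 9) to the line is 260/√130, and r² = 650.
Half the chord is √(r² − d²) = √(130), so the full chord is 2√130.

2√130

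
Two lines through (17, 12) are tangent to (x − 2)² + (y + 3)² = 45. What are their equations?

2x − y = 22 and x − 2y = −7

A line y − (12) = m(x − (17)) is tangent when its distance from (2, −3) is 3√5:
[m·(−15) − (−15)]² = 45(m² + 1)
2m² − 5m + 2 = 0, so m = 2 or m = 1/2.
Through (17, 12) these give 2x − y = 22 and x − 2y = −7.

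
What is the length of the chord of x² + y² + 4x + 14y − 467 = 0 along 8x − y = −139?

From the line, y = 8x + 139. Substituting:
65x² + 2340x + 20800 = 0  ⟹  x² + 36x + 320 = 0
x = −16 or x = −20, giving (−16, 11) and (−20, −21).
|(−16, 11) − (−20, −21)| = √((4)² + (32)²) = 4√65.

4√65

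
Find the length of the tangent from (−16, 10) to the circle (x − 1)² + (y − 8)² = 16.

√277

Centre (1, 8), r² = 16. |PO|² = (−17)² + (2)² = 293.
Power of the point: PT² = |PO|² − r² = 277, so PT = √277.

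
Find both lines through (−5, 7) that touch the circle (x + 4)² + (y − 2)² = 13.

3x − 2y = −29 and 2x + 3y = 11

Let a tangent through (−5, 7) have slope m. Its distance from (−4, 2) must equal √13:
(1m − (−5))² = 13(m² + 1)
6m² − 5m − 6 = 0, so m = 3/2 or m = −2/3.
With m = 3/2: 3x − 2y = −29. With m = −2/3: 2x + 3y = 11.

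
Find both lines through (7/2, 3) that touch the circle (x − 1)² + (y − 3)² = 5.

2x + y = 10 and 2x − y = 4

A line y − (3) = m(x − (7/2)) is tangent when its distance from (1, 3) is √5:
[m·(−5/2) − (0)]² = 5(m² + 1)
m² − 4 = 0, so m = −2 or m = 2.
With m = −2: 2x + y = 10. With m = 2: 2x − y = 4.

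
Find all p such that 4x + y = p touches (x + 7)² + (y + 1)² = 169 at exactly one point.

p = −29 ± 13√17

Tangency holds when the distance from the centre (−7, −1) to the line equals the radius 13:
|4·(−7) + 1·(−1) − p| / √17 = 13
|p − (−29)| = 13√17.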